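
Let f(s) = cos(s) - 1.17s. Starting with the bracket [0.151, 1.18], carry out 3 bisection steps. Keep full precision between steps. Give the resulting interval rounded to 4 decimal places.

[0.6655, 0.7941]

f(0.151000) = 0.811951, f(1.180000) = -0.999675 (opposite signs)
step 1: m = 0.665500, f(m) = 0.007973 > 0 → root in [0.665500, 1.180000]
step 2: m = 0.922750, f(m) = -0.475988 < 0 → root in [0.665500, 0.922750]
step 3: m = 0.794125, f(m) = -0.228217 < 0 → root in [0.665500, 0.794125]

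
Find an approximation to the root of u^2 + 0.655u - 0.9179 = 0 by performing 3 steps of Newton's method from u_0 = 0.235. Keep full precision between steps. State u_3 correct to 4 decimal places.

Newton update: u ← u − f(u)/f'(u).
f'(u) = 2u + 0.655
u_0 = 0.235000: f = -0.708750, f' = 1.125000 → u_1 = 0.235000 - (-0.708750)/(1.125000) = 0.865000
u_1 = 0.865000: f = 0.396900, f' = 2.385000 → u_2 = 0.865000 - (0.396900)/(2.385000) = 0.698585
u_2 = 0.698585: f = 0.027694, f' = 2.052170 → u_3 = 0.698585 - (0.027694)/(2.052170) = 0.685090

0.6851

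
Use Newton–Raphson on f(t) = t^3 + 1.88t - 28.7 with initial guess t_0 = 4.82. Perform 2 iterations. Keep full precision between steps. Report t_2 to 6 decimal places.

Newton update: t ← t − f(t)/f'(t).
f'(t) = 3t^2 + 1.88
t_0 = 4.820000: f = 92.341768, f' = 71.577200 → t_1 = 4.820000 - (92.341768)/(71.577200) = 3.529900
t_1 = 3.529900: f = 21.919439, f' = 39.260575 → t_2 = 3.529900 - (21.919439)/(39.260575) = 2.971593

2.971593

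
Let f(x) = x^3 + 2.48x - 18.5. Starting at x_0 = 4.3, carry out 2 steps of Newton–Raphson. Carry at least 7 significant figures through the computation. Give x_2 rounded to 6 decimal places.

2.480788

f'(x) = 3x^2 + 2.48
x_0 = 4.300000: f = 71.671000, f' = 57.950000 → x_1 = 4.300000 - (71.671000)/(57.950000) = 3.063227
x_1 = 3.063227: f = 17.840161, f' = 30.630077 → x_2 = 3.063227 - (17.840161)/(30.630077) = 2.480788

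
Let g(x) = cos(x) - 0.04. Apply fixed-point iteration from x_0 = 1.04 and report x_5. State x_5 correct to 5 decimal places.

x_1 = g(1.040000) = 0.466220
x_2 = g(0.466220) = 0.853274
x_3 = g(0.853274) = 0.617520
x_4 = g(0.617520) = 0.775317
x_5 = g(0.775317) = 0.674199

0.67420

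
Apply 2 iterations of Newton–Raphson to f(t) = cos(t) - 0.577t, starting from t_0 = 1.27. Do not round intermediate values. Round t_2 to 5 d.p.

0.97402

f'(t) = -sin(t) - 0.577
t_0 = 1.270000: f = -0.436509, f' = -1.532101 → t_1 = 1.270000 - (-0.436509)/(-1.532101) = 0.985091
t_1 = 0.985091: f = -0.015610, f' = -1.410322 → t_2 = 0.985091 - (-0.015610)/(-1.410322) = 0.974022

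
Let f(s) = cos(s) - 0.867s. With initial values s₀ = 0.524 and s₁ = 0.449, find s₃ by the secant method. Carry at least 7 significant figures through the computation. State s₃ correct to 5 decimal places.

0.79915

f(s_0) = 0.411517, f(s_1) = 0.511599
s_2 = 0.449000 - (0.511599)·(0.449000 - 0.524000)/(0.511599 - (0.411517)) = 0.832385; f(s_2) = -0.048564
s_3 = 0.832385 - (-0.048564)·(0.832385 - 0.449000)/(-0.048564 - (0.511599)) = 0.799147; f(s_3) = 0.004458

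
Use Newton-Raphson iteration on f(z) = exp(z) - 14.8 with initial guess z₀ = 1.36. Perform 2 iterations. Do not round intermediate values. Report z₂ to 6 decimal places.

Newton update: z ← z − f(z)/f'(z).
f'(z) = exp(z)
z_0 = 1.360000: f = -10.903807, f' = 3.896193 → z_1 = 1.360000 - (-10.903807)/(3.896193) = 4.158579
z_1 = 4.158579: f = 49.180574, f' = 63.980574 → z_2 = 4.158579 - (49.180574)/(63.980574) = 3.389900

3.389900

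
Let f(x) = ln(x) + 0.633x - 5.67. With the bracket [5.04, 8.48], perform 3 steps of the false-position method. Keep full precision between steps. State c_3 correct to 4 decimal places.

6.1005

False-position update: c = (a·f(b) − b·f(a))/(f(b) − f(a)); replace the endpoint whose sign matches f(c).
f(5.040000) = -0.862274, f(8.480000) = 1.835550
step 1: c = 6.139487, f(c) = 0.031036 > 0 → new bracket [5.040000, 6.139487]
step 2: c = 6.101287, f(c) = 0.000615 > 0 → new bracket [5.040000, 6.101287]
step 3: c = 6.100531, f(c) = 0.000012 > 0 → new bracket [5.040000, 6.100531]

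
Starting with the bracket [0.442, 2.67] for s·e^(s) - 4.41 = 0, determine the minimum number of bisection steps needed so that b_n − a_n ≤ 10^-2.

Initial width b − a = 2.67 − 0.442 = 2.228000.
After n steps the width is (b−a)/2^n; need (b−a)/2^n ≤ 10^-2.
So n ≥ log₂(2.228000/10^-2) = log₂(222.8000) ≈ 7.7996.
Hence n = 8.

8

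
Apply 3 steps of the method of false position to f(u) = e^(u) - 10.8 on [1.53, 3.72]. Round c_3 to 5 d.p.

2.23786

f(1.530000) = -6.181823, f(3.720000) = 30.464394
step 1: c = 1.899429, f(c) = -4.117919 < 0 → new bracket [1.899429, 3.720000]
step 2: c = 2.116215, f(c) = -2.500332 < 0 → new bracket [2.116215, 3.720000]
step 3: c = 2.237860, f(c) = -1.426744 < 0 → new bracket [2.237860, 3.720000]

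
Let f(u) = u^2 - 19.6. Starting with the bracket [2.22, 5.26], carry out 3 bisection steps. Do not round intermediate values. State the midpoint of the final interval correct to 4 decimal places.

4.3100

f(2.220000) = -14.671600, f(5.260000) = 8.067600 (opposite signs)
step 1: m = 3.740000, f(m) = -5.612400 < 0 → root in [3.740000, 5.260000]
step 2: m = 4.500000, f(m) = 0.650000 > 0 → root in [3.740000, 4.500000]
step 3: m = 4.120000, f(m) = -2.625600 < 0 → root in [4.120000, 4.500000]
Midpoint of [4.120000, 4.500000] = 4.310000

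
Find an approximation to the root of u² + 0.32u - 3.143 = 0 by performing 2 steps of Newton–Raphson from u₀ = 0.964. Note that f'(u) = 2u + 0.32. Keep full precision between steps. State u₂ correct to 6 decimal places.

u_0 = 0.964000: f = -1.905224, f' = 2.248000 → u_1 = 0.964000 - (-1.905224)/(2.248000) = 1.811520
u_1 = 1.811520: f = 0.718289, f' = 3.943039 → u_2 = 1.811520 - (0.718289)/(3.943039) = 1.629353

1.629353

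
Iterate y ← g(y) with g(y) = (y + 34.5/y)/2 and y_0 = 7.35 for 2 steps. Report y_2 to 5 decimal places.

5.87550

y_1 = g(7.350000) = 6.021939
y_2 = g(6.021939) = 5.875495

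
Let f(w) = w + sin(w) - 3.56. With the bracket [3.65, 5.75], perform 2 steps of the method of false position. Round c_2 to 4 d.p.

4.3068

False-position update: c = (a·f(b) − b·f(a))/(f(b) − f(a)); replace the endpoint whose sign matches f(c).
f(3.650000) = -0.396787, f(5.750000) = 1.681721
step 1: c = 4.050890, f(c) = -0.298182 < 0 → new bracket [4.050890, 5.750000]
step 2: c = 4.306783, f(c) = -0.172080 < 0 → new bracket [4.306783, 5.750000]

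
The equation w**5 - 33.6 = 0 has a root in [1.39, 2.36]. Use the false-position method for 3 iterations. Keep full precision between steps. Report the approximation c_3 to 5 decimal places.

1.99923

f(1.390000) = -28.411116, f(2.360000) = 39.608248
step 1: c = 1.795161, f(c) = -14.956956 < 0 → new bracket [1.795161, 2.360000]
step 2: c = 1.949990, f(c) = -5.405675 < 0 → new bracket [1.949990, 2.360000]
step 3: c = 1.999228, f(c) = -1.661752 < 0 → new bracket [1.999228, 2.360000]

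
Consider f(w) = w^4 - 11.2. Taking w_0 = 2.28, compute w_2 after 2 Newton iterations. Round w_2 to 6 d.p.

Newton update: w ← w − f(w)/f'(w).
f'(w) = 4w^3
w_0 = 2.280000: f = 15.823363, f' = 47.409408 → w_1 = 2.280000 - (15.823363)/(47.409408) = 1.946240
w_1 = 1.946240: f = 3.147810, f' = 29.488263 → w_2 = 1.946240 - (3.147810)/(29.488263) = 1.839492

1.839492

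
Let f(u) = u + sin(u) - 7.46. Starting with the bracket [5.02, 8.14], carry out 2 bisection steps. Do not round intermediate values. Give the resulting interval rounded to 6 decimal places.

[6.580000, 7.360000]

f(5.020000) = -3.393060, f(8.140000) = 1.639375 (opposite signs)
step 1: m = 6.580000, f(m) = -0.587524 < 0 → root in [6.580000, 8.140000]
step 2: m = 7.360000, f(m) = 0.780452 > 0 → root in [6.580000, 7.360000]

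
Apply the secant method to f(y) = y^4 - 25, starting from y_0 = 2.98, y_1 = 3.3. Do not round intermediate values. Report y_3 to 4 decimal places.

2.3785

f(y_0) = 53.861504, f(y_1) = 93.592100
y_2 = 3.300000 - (93.592100)·(3.300000 - 2.980000)/(93.592100 - (53.861504)) = 2.546186; f(y_2) = 17.030120
y_3 = 2.546186 - (17.030120)·(2.546186 - 3.300000)/(17.030120 - (93.592100)) = 2.378511; f(y_3) = 7.005211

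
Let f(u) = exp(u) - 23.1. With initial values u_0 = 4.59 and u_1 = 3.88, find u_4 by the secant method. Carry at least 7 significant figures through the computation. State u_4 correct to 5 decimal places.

f(u_0) = 75.394430, f(u_1) = 25.324215
u_2 = 3.880000 - (25.324215)·(3.880000 - 4.590000)/(25.324215 - (75.394430)) = 3.520900; f(u_2) = 10.714863
u_3 = 3.520900 - (10.714863)·(3.520900 - 3.880000)/(10.714863 - (25.324215)) = 3.257528; f(u_3) = 2.885219
u_4 = 3.257528 - (2.885219)·(3.257528 - 3.520900)/(2.885219 - (10.714863)) = 3.160475; f(u_4) = 0.481800

3.16048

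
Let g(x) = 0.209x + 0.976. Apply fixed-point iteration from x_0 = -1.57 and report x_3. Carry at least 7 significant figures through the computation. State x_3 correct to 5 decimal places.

x_1 = g(-1.570000) = 0.647870
x_2 = g(0.647870) = 1.111405
x_3 = g(1.111405) = 1.208284

1.20828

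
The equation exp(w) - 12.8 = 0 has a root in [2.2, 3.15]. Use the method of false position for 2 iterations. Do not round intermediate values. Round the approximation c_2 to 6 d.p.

f(2.200000) = -3.774987, f(3.150000) = 10.536065
step 1: c = 2.450592, f(c) = -1.204789 < 0 → new bracket [2.450592, 3.150000]
step 2: c = 2.522362, f(c) = -0.342013 < 0 → new bracket [2.522362, 3.150000]

2.522362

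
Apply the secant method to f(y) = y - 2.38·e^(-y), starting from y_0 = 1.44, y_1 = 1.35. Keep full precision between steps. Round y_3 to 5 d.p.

Secant update: y_(k+1) = y_k − f(y_k)·(y_k − y_(k-1))/(f(y_k) − f(y_(k-1))).
f(y_0) = 0.876112, f(y_1) = 0.733008
y_2 = 1.350000 - (0.733008)·(1.350000 - 1.440000)/(0.733008 - (0.876112)) = 0.889001; f(y_2) = -0.089337
y_3 = 0.889001 - (-0.089337)·(0.889001 - 1.350000)/(-0.089337 - (0.733008)) = 0.939082; f(y_3) = 0.008534

0.93908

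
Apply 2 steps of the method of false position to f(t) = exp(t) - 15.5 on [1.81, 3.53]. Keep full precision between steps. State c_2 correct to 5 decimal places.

f(1.810000) = -9.389553, f(3.530000) = 18.623968
step 1: c = 2.386508, f(c) = -4.624545 < 0 → new bracket [2.386508, 3.530000]
step 2: c = 2.613969, f(c) = -1.846863 < 0 → new bracket [2.613969, 3.530000]

2.61397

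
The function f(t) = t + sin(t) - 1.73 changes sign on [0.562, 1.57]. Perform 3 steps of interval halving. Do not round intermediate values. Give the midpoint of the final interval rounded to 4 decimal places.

f(0.562000) = -0.635120, f(1.570000) = 0.840000 (opposite signs)
step 1: m = 1.066000, f(m) = 0.211273 > 0 → root in [0.562000, 1.066000]
step 2: m = 0.814000, f(m) = -0.188961 < 0 → root in [0.814000, 1.066000]
step 3: m = 0.940000, f(m) = 0.017558 > 0 → root in [0.814000, 0.940000]
Midpoint of [0.814000, 0.940000] = 0.877000

0.8770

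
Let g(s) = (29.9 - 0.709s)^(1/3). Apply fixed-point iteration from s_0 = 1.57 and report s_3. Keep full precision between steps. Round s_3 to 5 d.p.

3.02767

s_1 = g(1.570000) = 3.064772
s_2 = g(3.064772) = 3.026691
s_3 = g(3.026691) = 3.027673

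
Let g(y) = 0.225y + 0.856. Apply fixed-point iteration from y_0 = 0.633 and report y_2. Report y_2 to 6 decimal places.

y_1 = g(0.633000) = 0.998425
y_2 = g(0.998425) = 1.080646

1.080646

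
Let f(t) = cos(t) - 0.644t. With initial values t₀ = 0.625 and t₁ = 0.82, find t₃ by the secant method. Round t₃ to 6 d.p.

0.929033

f(t_0) = 0.408463, f(t_1) = 0.154141
t_2 = 0.820000 - (0.154141)·(0.820000 - 0.625000)/(0.154141 - (0.408463)) = 0.938187; f(t_2) = -0.012941
t_3 = 0.938187 - (-0.012941)·(0.938187 - 0.820000)/(-0.012941 - (0.154141)) = 0.929033; f(t_3) = 0.000312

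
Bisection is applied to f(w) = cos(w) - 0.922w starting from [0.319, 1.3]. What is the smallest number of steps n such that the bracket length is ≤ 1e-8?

Initial width b − a = 1.3 − 0.319 = 0.981000.
After n steps the width is (b−a)/2^n; need (b−a)/2^n ≤ 1e-8.
So n ≥ log₂(0.981000/1e-8) = log₂(98100000.0000) ≈ 26.5477.
Hence n = 27.

27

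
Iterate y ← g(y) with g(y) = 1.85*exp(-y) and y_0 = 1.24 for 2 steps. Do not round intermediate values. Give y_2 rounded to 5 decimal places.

y_1 = g(1.240000) = 0.535361
y_2 = g(0.535361) = 1.083097

1.08310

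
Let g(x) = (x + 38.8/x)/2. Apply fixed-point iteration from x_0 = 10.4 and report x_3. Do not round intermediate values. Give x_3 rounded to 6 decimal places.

6.229160

x_1 = g(10.400000) = 7.065385
x_2 = g(7.065385) = 6.278473
x_3 = g(6.278473) = 6.229160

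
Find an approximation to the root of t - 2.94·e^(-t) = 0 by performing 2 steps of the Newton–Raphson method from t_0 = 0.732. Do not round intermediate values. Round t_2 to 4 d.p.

Newton update: t ← t − f(t)/f'(t).
f'(t) = 1 + 2.94·e^(-t)
t_0 = 0.732000: f = -0.681982, f' = 2.413982 → t_1 = 0.732000 - (-0.681982)/(2.413982) = 1.014513
t_1 = 1.014513: f = -0.051469, f' = 2.065982 → t_2 = 1.014513 - (-0.051469)/(2.065982) = 1.039426

1.0394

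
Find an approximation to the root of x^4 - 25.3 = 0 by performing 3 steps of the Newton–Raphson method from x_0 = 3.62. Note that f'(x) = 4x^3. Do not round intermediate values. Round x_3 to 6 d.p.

x_0 = 3.620000: f = 146.425299, f' = 189.751712 → x_1 = 3.620000 - (146.425299)/(189.751712) = 2.848332
x_1 = 2.848332: f = 40.520703, f' = 92.434028 → x_2 = 2.848332 - (40.520703)/(92.434028) = 2.409958
x_2 = 2.409958: f = 8.431664, f' = 55.987144 → x_3 = 2.409958 - (8.431664)/(55.987144) = 2.259358

2.259358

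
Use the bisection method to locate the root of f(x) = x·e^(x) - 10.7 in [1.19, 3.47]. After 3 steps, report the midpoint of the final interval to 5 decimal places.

f(1.190000) = -6.788373, f(3.470000) = 100.814496 (opposite signs)
step 1: m = 2.330000, f(m) = 13.247604 > 0 → root in [1.190000, 2.330000]
step 2: m = 1.760000, f(m) = -0.470110 < 0 → root in [1.760000, 2.330000]
step 3: m = 2.045000, f(m) = 5.106129 > 0 → root in [1.760000, 2.045000]
Midpoint of [1.760000, 2.045000] = 1.902500

1.90250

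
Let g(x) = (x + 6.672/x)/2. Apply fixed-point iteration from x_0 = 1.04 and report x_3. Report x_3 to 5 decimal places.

x_1 = g(1.040000) = 3.727692
x_2 = g(3.727692) = 2.758770
x_3 = g(2.758770) = 2.588620

2.58862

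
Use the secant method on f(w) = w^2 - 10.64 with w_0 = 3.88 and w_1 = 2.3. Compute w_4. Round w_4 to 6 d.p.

3.261649

f(w_0) = 4.414400, f(w_1) = -5.350000
w_2 = 2.300000 - (-5.350000)·(2.300000 - 3.880000)/(-5.350000 - (4.414400)) = 3.165696; f(w_2) = -0.618370
w_3 = 3.165696 - (-0.618370)·(3.165696 - 2.300000)/(-0.618370 - (-5.350000)) = 3.278832; f(w_3) = 0.110742
w_4 = 3.278832 - (0.110742)·(3.278832 - 3.165696)/(0.110742 - (-0.618370)) = 3.261649; f(w_4) = -0.001649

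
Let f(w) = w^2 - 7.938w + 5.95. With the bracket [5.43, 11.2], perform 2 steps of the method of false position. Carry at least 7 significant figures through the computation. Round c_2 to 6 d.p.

6.762635

False-position update: c = (a·f(b) − b·f(a))/(f(b) − f(a)); replace the endpoint whose sign matches f(c).
f(5.430000) = -7.668440, f(11.200000) = 42.484400
step 1: c = 6.312241, f(c) = -4.312182 < 0 → new bracket [6.312241, 11.200000]
step 2: c = 6.762635, f(c) = -1.998563 < 0 → new bracket [6.762635, 11.200000]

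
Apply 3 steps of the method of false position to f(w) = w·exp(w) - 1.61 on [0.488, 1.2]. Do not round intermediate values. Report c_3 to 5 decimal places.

f(0.488000) = -0.815021, f(1.200000) = 2.374140
step 1: c = 0.669959, f(c) = -0.300796 < 0 → new bracket [0.669959, 1.200000]
step 2: c = 0.729562, f(c) = -0.096764 < 0 → new bracket [0.729562, 1.200000]
step 3: c = 0.747985, f(c) = -0.029704 < 0 → new bracket [0.747985, 1.200000]

0.74798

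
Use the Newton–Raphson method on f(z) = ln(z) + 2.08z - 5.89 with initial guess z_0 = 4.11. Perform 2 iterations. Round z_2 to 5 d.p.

Newton update: z ← z − f(z)/f'(z).
f'(z) = 1/z + 2.08
z_0 = 4.110000: f = 4.072223, f' = 2.323309 → z_1 = 4.110000 - (4.072223)/(2.323309) = 2.357231
z_1 = 2.357231: f = -0.129471, f' = 2.504226 → z_2 = 2.357231 - (-0.129471)/(2.504226) = 2.408932

2.40893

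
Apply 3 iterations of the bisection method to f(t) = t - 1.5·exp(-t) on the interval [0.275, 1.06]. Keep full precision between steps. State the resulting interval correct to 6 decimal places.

f(0.275000) = -0.864358, f(1.060000) = 0.540316 (opposite signs)
step 1: m = 0.667500, f(m) = -0.101984 < 0 → root in [0.667500, 1.060000]
step 2: m = 0.863750, f(m) = 0.231383 > 0 → root in [0.667500, 0.863750]
step 3: m = 0.765625, f(m) = 0.068060 > 0 → root in [0.667500, 0.765625]

[0.667500, 0.765625]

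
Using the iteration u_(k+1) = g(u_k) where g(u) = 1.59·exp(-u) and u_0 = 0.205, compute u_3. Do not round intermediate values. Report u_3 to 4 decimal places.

1.0288

u_1 = g(0.205000) = 1.295289
u_2 = g(1.295289) = 0.435372
u_3 = g(0.435372) = 1.028768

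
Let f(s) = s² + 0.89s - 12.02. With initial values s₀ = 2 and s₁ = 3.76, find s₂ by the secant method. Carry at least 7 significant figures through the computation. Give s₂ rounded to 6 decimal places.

f(s_0) = -6.240000, f(s_1) = 5.464000
s_2 = 3.760000 - (5.464000)·(3.760000 - 2.000000)/(5.464000 - (-6.240000)) = 2.938346; f(s_2) = -0.770996

2.938346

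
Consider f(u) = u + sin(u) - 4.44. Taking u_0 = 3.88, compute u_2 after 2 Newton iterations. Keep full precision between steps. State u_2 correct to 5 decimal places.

-7.14871

f'(u) = 1 + cos(u)
u_0 = 3.880000: f = -1.233111, f' = 0.260458 → u_1 = 3.880000 - (-1.233111)/(0.260458) = 8.614386
u_1 = 8.614386: f = 4.898943, f' = 0.310786 → u_2 = 8.614386 - (4.898943)/(0.310786) = -7.148714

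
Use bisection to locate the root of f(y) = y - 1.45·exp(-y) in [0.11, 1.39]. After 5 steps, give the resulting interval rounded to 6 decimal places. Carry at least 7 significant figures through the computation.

f(0.110000) = -1.188959, f(1.390000) = 1.028841 (opposite signs)
step 1: m = 0.750000, f(m) = 0.065068 > 0 → root in [0.110000, 0.750000]
step 2: m = 0.430000, f(m) = -0.513238 < 0 → root in [0.430000, 0.750000]
step 3: m = 0.590000, f(m) = -0.213775 < 0 → root in [0.590000, 0.750000]
step 4: m = 0.670000, f(m) = -0.071977 < 0 → root in [0.670000, 0.750000]
step 5: m = 0.710000, f(m) = -0.002884 < 0 → root in [0.710000, 0.750000]

[0.710000, 0.750000]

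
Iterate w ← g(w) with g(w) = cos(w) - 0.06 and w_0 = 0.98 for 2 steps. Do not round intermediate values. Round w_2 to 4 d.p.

0.8190

w_1 = g(0.980000) = 0.497023
w_2 = g(0.497023) = 0.819006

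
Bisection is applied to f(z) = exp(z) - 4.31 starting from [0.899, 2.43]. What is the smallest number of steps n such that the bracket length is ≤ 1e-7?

Initial width b − a = 2.43 − 0.899 = 1.531000.
After n steps the width is (b−a)/2^n; need (b−a)/2^n ≤ 1e-7.
So n ≥ log₂(1.531000/1e-7) = log₂(15310000.0000) ≈ 23.8680.
Hence n = 24.

24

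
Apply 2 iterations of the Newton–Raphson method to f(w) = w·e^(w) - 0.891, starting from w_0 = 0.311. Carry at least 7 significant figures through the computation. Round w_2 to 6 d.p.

Newton update: w ← w − f(w)/f'(w).
f'(w) = (w + 1)·e^(w)
w_0 = 0.311000: f = -0.466551, f' = 1.789239 → w_1 = 0.311000 - (-0.466551)/(1.789239) = 0.571754
w_1 = 0.571754: f = 0.121788, f' = 2.784158 → w_2 = 0.571754 - (0.121788)/(2.784158) = 0.528011

0.528011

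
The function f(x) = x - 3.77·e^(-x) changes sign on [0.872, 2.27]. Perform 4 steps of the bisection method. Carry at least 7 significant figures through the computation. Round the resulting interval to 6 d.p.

[1.134125, 1.221500]

f(0.872000) = -0.704292, f(2.270000) = 1.880513 (opposite signs)
step 1: m = 1.571000, f(m) = 0.787454 > 0 → root in [0.872000, 1.571000]
step 2: m = 1.221500, f(m) = 0.110151 > 0 → root in [0.872000, 1.221500]
step 3: m = 1.046750, f(m) = -0.276810 < 0 → root in [1.046750, 1.221500]
step 4: m = 1.134125, f(m) = -0.078697 < 0 → root in [1.134125, 1.221500]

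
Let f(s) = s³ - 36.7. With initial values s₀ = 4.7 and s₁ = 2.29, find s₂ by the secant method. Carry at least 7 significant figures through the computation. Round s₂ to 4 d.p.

f(s_0) = 67.123000, f(s_1) = -24.691011
s_2 = 2.290000 - (-24.691011)·(2.290000 - 4.700000)/(-24.691011 - (67.123000)) = 2.938107; f(s_2) = -11.336862

2.9381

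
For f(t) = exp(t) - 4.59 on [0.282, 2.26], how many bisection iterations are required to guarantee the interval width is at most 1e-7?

Initial width b − a = 2.26 − 0.282 = 1.978000.
After n steps the width is (b−a)/2^n; need (b−a)/2^n ≤ 1e-7.
So n ≥ log₂(1.978000/1e-7) = log₂(19780000.0000) ≈ 24.2375.
Hence n = 25.

25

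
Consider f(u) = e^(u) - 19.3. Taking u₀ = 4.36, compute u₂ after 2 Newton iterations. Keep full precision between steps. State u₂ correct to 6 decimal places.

f'(u) = e^(u)
u_0 = 4.360000: f = 58.957134, f' = 78.257134 → u_1 = 4.360000 - (58.957134)/(78.257134) = 3.606623
u_1 = 3.606623: f = 17.541425, f' = 36.841425 → u_2 = 3.606623 - (17.541425)/(36.841425) = 3.130490

3.130490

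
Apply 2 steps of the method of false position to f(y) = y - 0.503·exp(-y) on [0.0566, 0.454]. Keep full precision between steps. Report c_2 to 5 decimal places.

f(0.056600) = -0.418721, f(0.454000) = 0.134553
step 1: c = 0.357354, f(c) = 0.005494 > 0 → new bracket [0.056600, 0.357354]
step 2: c = 0.353460, f(c) = 0.000226 > 0 → new bracket [0.056600, 0.353460]

0.35346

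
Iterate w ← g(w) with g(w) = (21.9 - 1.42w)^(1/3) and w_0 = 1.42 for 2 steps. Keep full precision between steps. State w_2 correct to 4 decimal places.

2.6233

w_1 = g(1.420000) = 2.709141
w_2 = g(2.709141) = 2.623312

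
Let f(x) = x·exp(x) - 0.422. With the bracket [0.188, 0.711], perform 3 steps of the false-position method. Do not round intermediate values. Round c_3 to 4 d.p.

0.3061

f(0.188000) = -0.195115, f(0.711000) = 1.025615
step 1: c = 0.271594, f(c) = -0.065654 < 0 → new bracket [0.271594, 0.711000]
step 2: c = 0.298030, f(c) = -0.020494 < 0 → new bracket [0.298030, 0.711000]
step 3: c = 0.306120, f(c) = -0.006244 < 0 → new bracket [0.306120, 0.711000]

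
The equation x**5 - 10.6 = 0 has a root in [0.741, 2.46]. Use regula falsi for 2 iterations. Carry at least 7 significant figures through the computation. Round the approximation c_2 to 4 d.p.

1.1074

f(0.741000) = -10.376596, f(2.460000) = 79.489782
step 1: c = 0.939488, f(c) = -9.868094 < 0 → new bracket [0.939488, 2.460000]
step 2: c = 1.107403, f(c) = -8.934562 < 0 → new bracket [1.107403, 2.460000]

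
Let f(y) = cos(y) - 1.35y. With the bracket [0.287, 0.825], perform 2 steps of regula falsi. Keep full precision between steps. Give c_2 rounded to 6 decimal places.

0.607339

f(0.287000) = 0.571647, f(0.825000) = -0.435193
step 1: c = 0.592457, f(c) = 0.029755 > 0 → new bracket [0.592457, 0.825000]
step 2: c = 0.607339, f(c) = 0.001263 > 0 → new bracket [0.607339, 0.825000]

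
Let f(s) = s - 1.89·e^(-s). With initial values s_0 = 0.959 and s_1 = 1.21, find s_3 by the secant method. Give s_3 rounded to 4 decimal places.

f(s_0) = 0.234608, f(s_1) = 0.646407
s_2 = 1.210000 - (0.646407)·(1.210000 - 0.959000)/(0.646407 - (0.234608)) = 0.816001; f(s_2) = -0.019750
s_3 = 0.816001 - (-0.019750)·(0.816001 - 1.210000)/(-0.019750 - (0.646407)) = 0.827682; f(s_3) = 0.001637

0.8277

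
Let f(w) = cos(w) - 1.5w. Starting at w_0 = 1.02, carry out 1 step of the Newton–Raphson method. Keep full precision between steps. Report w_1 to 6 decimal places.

Newton update: w ← w − f(w)/f'(w).
f'(w) = -sin(w) - 1.5
w_0 = 1.020000: f = -1.006634, f' = -2.352108 → w_1 = 1.020000 - (-1.006634)/(-2.352108) = 0.592029

0.592029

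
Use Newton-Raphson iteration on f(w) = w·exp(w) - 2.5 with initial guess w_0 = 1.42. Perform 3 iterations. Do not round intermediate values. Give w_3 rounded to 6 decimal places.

Newton update: w ← w − f(w)/f'(w).
f'(w) = (w + 1)·exp(w)
w_0 = 1.420000: f = 3.374711, f' = 10.011831 → w_1 = 1.420000 - (3.374711)/(10.011831) = 1.082928
w_1 = 1.082928: f = 0.698225, f' = 6.151538 → w_2 = 1.082928 - (0.698225)/(6.151538) = 0.969424
w_2 = 0.969424: f = 0.055812, f' = 5.192236 → w_3 = 0.969424 - (0.055812)/(5.192236) = 0.958674

0.958674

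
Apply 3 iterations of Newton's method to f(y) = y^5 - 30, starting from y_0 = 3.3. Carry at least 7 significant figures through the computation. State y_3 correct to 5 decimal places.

f'(y) = 5y^4
y_0 = 3.300000: f = 361.353930, f' = 592.960500 → y_1 = 3.300000 - (361.353930)/(592.960500) = 2.690594
y_1 = 2.690594: f = 111.006949, f' = 262.036878 → y_2 = 2.690594 - (111.006949)/(262.036878) = 2.266963
y_2 = 2.266963: f = 29.871722, f' = 132.052736 → y_3 = 2.266963 - (29.871722)/(132.052736) = 2.040752

2.04075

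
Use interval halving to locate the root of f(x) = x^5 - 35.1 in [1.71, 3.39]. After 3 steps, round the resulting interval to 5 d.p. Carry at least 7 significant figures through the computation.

f(1.710000) = -20.478883, f(3.390000) = 412.611749 (opposite signs)
step 1: m = 2.550000, f(m) = 72.720391 > 0 → root in [1.710000, 2.550000]
step 2: m = 2.130000, f(m) = 8.742773 > 0 → root in [1.710000, 2.130000]
step 3: m = 1.920000, f(m) = -9.008074 < 0 → root in [1.920000, 2.130000]

[1.92000, 2.13000]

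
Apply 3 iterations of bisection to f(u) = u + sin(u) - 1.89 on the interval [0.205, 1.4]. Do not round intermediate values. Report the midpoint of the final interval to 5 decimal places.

f(0.205000) = -1.481433, f(1.400000) = 0.495450 (opposite signs)
step 1: m = 0.802500, f(m) = -0.368404 < 0 → root in [0.802500, 1.400000]
step 2: m = 1.101250, f(m) = 0.103024 > 0 → root in [0.802500, 1.101250]
step 3: m = 0.951875, f(m) = -0.123620 < 0 → root in [0.951875, 1.101250]
Midpoint of [0.951875, 1.101250] = 1.026562

1.02656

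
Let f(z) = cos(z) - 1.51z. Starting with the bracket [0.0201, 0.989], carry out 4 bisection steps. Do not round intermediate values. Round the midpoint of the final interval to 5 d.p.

f(0.020100) = 0.969447, f(0.989000) = -0.943864 (opposite signs)
step 1: m = 0.504550, f(m) = 0.113522 > 0 → root in [0.504550, 0.989000]
step 2: m = 0.746775, f(m) = -0.393747 < 0 → root in [0.504550, 0.746775]
step 3: m = 0.625663, f(m) = -0.134175 < 0 → root in [0.504550, 0.625663]
step 4: m = 0.565106, f(m) = -0.008779 < 0 → root in [0.504550, 0.565106]
Midpoint of [0.504550, 0.565106] = 0.534828

0.53483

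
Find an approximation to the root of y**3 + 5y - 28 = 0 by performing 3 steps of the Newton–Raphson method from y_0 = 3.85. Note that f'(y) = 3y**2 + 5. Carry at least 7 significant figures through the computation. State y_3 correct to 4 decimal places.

y_0 = 3.850000: f = 48.316625, f' = 49.467500 → y_1 = 3.850000 - (48.316625)/(49.467500) = 2.873265
y_1 = 2.873265: f = 10.087008, f' = 29.766960 → y_2 = 2.873265 - (10.087008)/(29.766960) = 2.534399
y_2 = 2.534399: f = 0.950900, f' = 24.269540 → y_3 = 2.534399 - (0.950900)/(24.269540) = 2.495219

2.4952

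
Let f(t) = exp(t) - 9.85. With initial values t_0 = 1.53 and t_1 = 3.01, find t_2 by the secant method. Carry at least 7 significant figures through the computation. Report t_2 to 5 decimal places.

2.02416

Secant update: t_(k+1) = t_k − f(t_k)·(t_k − t_(k-1))/(f(t_k) − f(t_(k-1))).
f(t_0) = -5.231823, f(t_1) = 10.437400
t_2 = 3.010000 - (10.437400)·(3.010000 - 1.530000)/(10.437400 - (-5.231823)) = 2.024160; f(t_2) = -2.280253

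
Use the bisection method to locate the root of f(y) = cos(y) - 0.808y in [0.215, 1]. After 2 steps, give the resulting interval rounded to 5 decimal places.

[0.80375, 1.00000]

f(0.215000) = 0.803256, f(1.000000) = -0.267698 (opposite signs)
step 1: m = 0.607500, f(m) = 0.330218 > 0 → root in [0.607500, 1.000000]
step 2: m = 0.803750, f(m) = 0.044582 > 0 → root in [0.803750, 1.000000]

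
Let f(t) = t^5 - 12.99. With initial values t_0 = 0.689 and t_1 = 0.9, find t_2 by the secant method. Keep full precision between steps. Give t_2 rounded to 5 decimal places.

f(t_0) = -12.834727, f(t_1) = -12.399510
t_2 = 0.900000 - (-12.399510)·(0.900000 - 0.689000)/(-12.399510 - (-12.834727)) = 6.911477; f(t_2) = 15757.831684

6.91148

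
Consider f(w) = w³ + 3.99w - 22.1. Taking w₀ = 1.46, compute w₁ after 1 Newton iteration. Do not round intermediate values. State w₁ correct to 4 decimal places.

2.7275

Newton update: w ← w − f(w)/f'(w).
f'(w) = 3w² + 3.99
w_0 = 1.460000: f = -13.162464, f' = 10.384800 → w_1 = 1.460000 - (-13.162464)/(10.384800) = 2.727474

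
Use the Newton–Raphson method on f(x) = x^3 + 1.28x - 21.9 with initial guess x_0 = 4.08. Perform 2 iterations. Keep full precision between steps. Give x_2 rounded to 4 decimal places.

2.7013

f'(x) = 3x^2 + 1.28
x_0 = 4.080000: f = 51.239712, f' = 51.219200 → x_1 = 4.080000 - (51.239712)/(51.219200) = 3.079600
x_1 = 3.079600: f = 11.248604, f' = 29.731800 → x_2 = 3.079600 - (11.248604)/(29.731800) = 2.701264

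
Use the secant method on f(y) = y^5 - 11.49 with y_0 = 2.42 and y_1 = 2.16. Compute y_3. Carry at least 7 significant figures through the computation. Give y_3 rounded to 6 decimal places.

1.746221

f(y_0) = 71.509759, f(y_1) = 35.528498
y_2 = 2.160000 - (35.528498)·(2.160000 - 2.420000)/(35.528498 - (71.509759)) = 1.903272; f(y_2) = 13.484908
y_3 = 1.903272 - (13.484908)·(1.903272 - 2.160000)/(13.484908 - (35.528498)) = 1.746221; f(y_3) = 4.746640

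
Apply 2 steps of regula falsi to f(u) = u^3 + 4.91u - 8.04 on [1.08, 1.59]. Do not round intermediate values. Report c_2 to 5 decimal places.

1.24194

f(1.080000) = -1.477488, f(1.590000) = 3.786579
step 1: c = 1.223144, f(c) = -0.204441 < 0 → new bracket [1.223144, 1.590000]
step 2: c = 1.241936, f(c) = -0.026524 < 0 → new bracket [1.241936, 1.590000]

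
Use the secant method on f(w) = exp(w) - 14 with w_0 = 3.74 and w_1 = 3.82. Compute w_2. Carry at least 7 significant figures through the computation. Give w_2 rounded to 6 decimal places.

3.098899

f(w_0) = 28.097990, f(w_1) = 31.604208
w_2 = 3.820000 - (31.604208)·(3.820000 - 3.740000)/(31.604208 - (28.097990)) = 3.098899; f(w_2) = 8.173530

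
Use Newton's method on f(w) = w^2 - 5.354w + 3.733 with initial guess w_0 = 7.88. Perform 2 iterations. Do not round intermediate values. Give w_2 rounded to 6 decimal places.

Newton update: w ← w − f(w)/f'(w).
f'(w) = 2w - 5.354
w_0 = 7.880000: f = 23.637880, f' = 10.406000 → w_1 = 7.880000 - (23.637880)/(10.406000) = 5.608437
w_1 = 5.608437: f = 5.159996, f' = 5.862875 → w_2 = 5.608437 - (5.159996)/(5.862875) = 4.728324

4.728324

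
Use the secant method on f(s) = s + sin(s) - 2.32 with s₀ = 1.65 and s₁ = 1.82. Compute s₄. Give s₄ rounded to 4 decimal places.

Secant update: s_(k+1) = s_k − f(s_k)·(s_k − s_(k-1))/(f(s_k) − f(s_(k-1))).
f(s_0) = 0.326865, f(s_1) = 0.469109
s_2 = 1.820000 - (0.469109)·(1.820000 - 1.650000)/(0.469109 - (0.326865)) = 1.259354; f(s_2) = -0.108753
s_3 = 1.259354 - (-0.108753)·(1.259354 - 1.820000)/(-0.108753 - (0.469109)) = 1.364867; f(s_3) = 0.023739
s_4 = 1.364867 - (0.023739)·(1.364867 - 1.259354)/(0.023739 - (-0.108753)) = 1.345962; f(s_4) = 0.000794

1.3460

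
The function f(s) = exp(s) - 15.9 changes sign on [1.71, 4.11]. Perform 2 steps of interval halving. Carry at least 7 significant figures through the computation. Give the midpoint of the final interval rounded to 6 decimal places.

2.610000

f(1.710000) = -10.371039, f(4.110000) = 45.046718 (opposite signs)
step 1: m = 2.910000, f(m) = 2.456799 > 0 → root in [1.710000, 2.910000]
step 2: m = 2.310000, f(m) = -5.825575 < 0 → root in [2.310000, 2.910000]
Midpoint of [2.310000, 2.910000] = 2.610000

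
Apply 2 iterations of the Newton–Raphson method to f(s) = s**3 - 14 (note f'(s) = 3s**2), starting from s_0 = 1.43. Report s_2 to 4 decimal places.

2.6028

Newton update: s ← s − f(s)/f'(s).
s_0 = 1.430000: f = -11.075793, f' = 6.134700 → s_1 = 1.430000 - (-11.075793)/(6.134700) = 3.235434
s_1 = 3.235434: f = 19.868615, f' = 31.404090 → s_2 = 3.235434 - (19.868615)/(31.404090) = 2.602757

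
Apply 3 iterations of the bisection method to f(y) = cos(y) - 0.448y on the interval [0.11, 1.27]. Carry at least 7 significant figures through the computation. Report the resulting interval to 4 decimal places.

f(0.110000) = 0.944676, f(1.270000) = -0.272679 (opposite signs)
step 1: m = 0.690000, f(m) = 0.462126 > 0 → root in [0.690000, 1.270000]
step 2: m = 0.980000, f(m) = 0.117983 > 0 → root in [0.980000, 1.270000]
step 3: m = 1.125000, f(m) = -0.072823 < 0 → root in [0.980000, 1.125000]

[0.9800, 1.1250]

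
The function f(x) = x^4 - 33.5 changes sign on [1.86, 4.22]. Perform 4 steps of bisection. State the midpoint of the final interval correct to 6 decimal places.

2.376250

f(1.860000) = -21.531168, f(4.220000) = 283.639111 (opposite signs)
step 1: m = 3.040000, f(m) = 51.907171 > 0 → root in [1.860000, 3.040000]
step 2: m = 2.450000, f(m) = 2.530006 > 0 → root in [1.860000, 2.450000]
step 3: m = 2.155000, f(m) = -11.933032 < 0 → root in [2.155000, 2.450000]
step 4: m = 2.302500, f(m) = -5.394031 < 0 → root in [2.302500, 2.450000]
Midpoint of [2.302500, 2.450000] = 2.376250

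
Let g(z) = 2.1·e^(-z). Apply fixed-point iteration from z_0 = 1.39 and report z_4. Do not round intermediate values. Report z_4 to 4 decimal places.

1.1469

z_1 = g(1.390000) = 0.523058
z_2 = g(0.523058) = 1.244681
z_3 = g(1.244681) = 0.604869
z_4 = g(0.604869) = 1.146907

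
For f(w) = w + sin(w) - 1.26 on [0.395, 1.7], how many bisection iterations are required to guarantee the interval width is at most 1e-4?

Initial width b − a = 1.7 − 0.395 = 1.305000.
After n steps the width is (b−a)/2^n; need (b−a)/2^n ≤ 1e-4.
So n ≥ log₂(1.305000/1e-4) = log₂(13050.0000) ≈ 13.6718.
Hence n = 14.

14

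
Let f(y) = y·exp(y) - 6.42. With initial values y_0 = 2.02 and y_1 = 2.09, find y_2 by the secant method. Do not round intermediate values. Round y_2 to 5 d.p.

1.65084

Secant update: y_(k+1) = y_k − f(y_k)·(y_k − y_(k-1))/(f(y_k) − f(y_(k-1))).
f(y_0) = 8.807416, f(y_1) = 10.477473
y_2 = 2.090000 - (10.477473)·(2.090000 - 2.020000)/(10.477473 - (8.807416)) = 1.650839; f(y_2) = 2.183105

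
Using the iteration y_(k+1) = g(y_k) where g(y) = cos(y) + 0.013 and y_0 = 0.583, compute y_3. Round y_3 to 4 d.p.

y_1 = g(0.583000) = 0.847815
y_2 = g(0.847815) = 0.674623
y_3 = g(0.674623) = 0.793942

0.7939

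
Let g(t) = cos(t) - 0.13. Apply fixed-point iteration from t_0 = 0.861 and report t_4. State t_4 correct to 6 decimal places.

0.689362

t_1 = g(0.861000) = 0.521679
t_2 = g(0.521679) = 0.736984
t_3 = g(0.736984) = 0.610499
t_4 = g(0.610499) = 0.689362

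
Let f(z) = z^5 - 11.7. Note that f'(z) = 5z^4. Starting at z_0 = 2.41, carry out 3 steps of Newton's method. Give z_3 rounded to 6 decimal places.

1.648349

Newton update: z ← z − f(z)/f'(z).
z_0 = 2.410000: f = 69.599002, f' = 168.670128 → z_1 = 2.410000 - (69.599002)/(168.670128) = 1.997366
z_1 = 1.997366: f = 20.089847, f' = 79.579418 → z_2 = 1.997366 - (20.089847)/(79.579418) = 1.744916
z_2 = 1.744916: f = 4.476049, f' = 46.351947 → z_3 = 1.744916 - (4.476049)/(46.351947) = 1.648349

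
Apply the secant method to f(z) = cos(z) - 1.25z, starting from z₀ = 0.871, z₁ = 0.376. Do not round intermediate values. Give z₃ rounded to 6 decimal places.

0.642010

f(z_0) = -0.444688, f(z_1) = 0.460141
z_2 = 0.376000 - (0.460141)·(0.376000 - 0.871000)/(0.460141 - (-0.444688)) = 0.627727; f(z_2) = 0.024706
z_3 = 0.627727 - (0.024706)·(0.627727 - 0.376000)/(0.024706 - (0.460141)) = 0.642010; f(z_3) = -0.001618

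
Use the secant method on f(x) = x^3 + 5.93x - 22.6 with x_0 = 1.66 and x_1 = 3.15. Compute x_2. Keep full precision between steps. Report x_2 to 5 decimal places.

2.00324

f(x_0) = -8.181904, f(x_1) = 27.335375
x_2 = 3.150000 - (27.335375)·(3.150000 - 1.660000)/(27.335375 - (-8.181904)) = 2.003242; f(x_2) = -2.681800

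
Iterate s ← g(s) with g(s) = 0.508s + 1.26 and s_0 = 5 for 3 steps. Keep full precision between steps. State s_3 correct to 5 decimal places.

s_1 = g(5.000000) = 3.800000
s_2 = g(3.800000) = 3.190400
s_3 = g(3.190400) = 2.880723

2.88072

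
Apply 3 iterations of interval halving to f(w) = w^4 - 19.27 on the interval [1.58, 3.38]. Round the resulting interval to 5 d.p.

f(1.580000) = -13.037987, f(3.380000) = 111.246915 (opposite signs)
step 1: m = 2.480000, f(m) = 18.557420 > 0 → root in [1.580000, 2.480000]
step 2: m = 2.030000, f(m) = -2.288183 < 0 → root in [2.030000, 2.480000]
step 3: m = 2.255000, f(m) = 6.587479 > 0 → root in [2.030000, 2.255000]

[2.03000, 2.25500]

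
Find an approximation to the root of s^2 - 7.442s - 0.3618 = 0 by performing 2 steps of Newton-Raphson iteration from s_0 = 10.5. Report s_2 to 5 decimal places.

f'(s) = 2s - 7.442
s_0 = 10.500000: f = 31.747200, f' = 13.558000 → s_1 = 10.500000 - (31.747200)/(13.558000) = 8.158416
s_1 = 8.158416: f = 5.483017, f' = 8.874831 → s_2 = 8.158416 - (5.483017)/(8.874831) = 7.540599

7.54060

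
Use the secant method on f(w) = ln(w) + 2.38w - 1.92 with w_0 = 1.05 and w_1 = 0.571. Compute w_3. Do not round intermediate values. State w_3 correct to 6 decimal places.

f(w_0) = 0.627790, f(w_1) = -1.121386
w_2 = 0.571000 - (-1.121386)·(0.571000 - 1.050000)/(-1.121386 - (0.627790)) = 0.878084; f(w_2) = 0.039827
w_3 = 0.878084 - (0.039827)·(0.878084 - 0.571000)/(0.039827 - (-1.121386)) = 0.867552; f(w_3) = 0.002693

0.867552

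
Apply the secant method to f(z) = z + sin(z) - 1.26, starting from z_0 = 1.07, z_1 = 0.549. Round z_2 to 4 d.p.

0.6615

Secant update: z_(k+1) = z_k − f(z_k)·(z_k − z_(k-1))/(f(z_k) − f(z_(k-1))).
f(z_0) = 0.687201, f(z_1) = -0.189166
z_2 = 0.549000 - (-0.189166)·(0.549000 - 1.070000)/(-0.189166 - (0.687201)) = 0.661459; f(z_2) = 0.015728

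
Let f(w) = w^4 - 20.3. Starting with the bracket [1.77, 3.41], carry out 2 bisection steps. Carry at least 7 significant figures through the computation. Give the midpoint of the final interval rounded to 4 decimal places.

f(1.770000) = -10.484938, f(3.410000) = 114.912710 (opposite signs)
step 1: m = 2.590000, f(m) = 24.698606 > 0 → root in [1.770000, 2.590000]
step 2: m = 2.180000, f(m) = 2.285306 > 0 → root in [1.770000, 2.180000]
Midpoint of [1.770000, 2.180000] = 1.975000

1.9750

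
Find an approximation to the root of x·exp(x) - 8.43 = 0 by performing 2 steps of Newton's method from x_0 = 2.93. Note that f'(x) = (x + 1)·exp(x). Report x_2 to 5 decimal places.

1.85857

x_0 = 2.930000: f = 46.441957, f' = 73.599588 → x_1 = 2.930000 - (46.441957)/(73.599588) = 2.298992
x_1 = 2.298992: f = 14.477451, f' = 32.871580 → x_2 = 2.298992 - (14.477451)/(32.871580) = 1.858567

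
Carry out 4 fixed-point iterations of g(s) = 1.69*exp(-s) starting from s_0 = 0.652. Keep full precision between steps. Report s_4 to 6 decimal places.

0.730543

s_1 = g(0.652000) = 0.880495
s_2 = g(0.880495) = 0.700636
s_3 = g(0.700636) = 0.838695
s_4 = g(0.838695) = 0.730543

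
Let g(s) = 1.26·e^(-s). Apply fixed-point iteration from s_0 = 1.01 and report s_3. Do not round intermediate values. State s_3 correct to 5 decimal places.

s_1 = g(1.010000) = 0.458916
s_2 = g(0.458916) = 0.796280
s_3 = g(0.796280) = 0.568264

0.56826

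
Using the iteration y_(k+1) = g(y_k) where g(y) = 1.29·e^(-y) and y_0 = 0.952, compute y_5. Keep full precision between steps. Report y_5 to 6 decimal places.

y_1 = g(0.952000) = 0.497899
y_2 = g(0.497899) = 0.784070
y_3 = g(0.784070) = 0.588942
y_4 = g(0.588942) = 0.715839
y_5 = g(0.715839) = 0.630528

0.630528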